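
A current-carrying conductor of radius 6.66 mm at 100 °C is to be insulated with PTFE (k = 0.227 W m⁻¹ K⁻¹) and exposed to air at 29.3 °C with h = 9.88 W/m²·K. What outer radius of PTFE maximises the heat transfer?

r_cr = 2.30 cm

For a cylinder, r_cr = k_ins/h = 0.227/9.88 = 0.0230 m = 2.30 cm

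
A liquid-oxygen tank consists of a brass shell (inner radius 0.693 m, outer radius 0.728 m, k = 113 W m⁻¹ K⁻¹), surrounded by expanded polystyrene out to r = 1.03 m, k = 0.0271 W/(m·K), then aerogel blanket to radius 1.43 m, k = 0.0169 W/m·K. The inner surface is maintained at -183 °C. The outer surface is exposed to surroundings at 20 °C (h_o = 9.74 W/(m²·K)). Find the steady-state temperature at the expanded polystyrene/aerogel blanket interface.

T = -85.6 °C

Treat each layer as a resistance in series:
  R_brass = (1/0.693 − 1/0.728)/(4πk) = 0.06938/(4π·113) = 4.886×10^-5 K/W
  R_expanded polystyrene = (1/0.728 − 1/1.03)/(4πk) = 0.4028/(4π·0.0271) = 1.183 K/W
  R_aerogel blanket = (1/1.03 − 1/1.43)/(4πk) = 0.2716/(4π·0.0169) = 1.279 K/W
  R_conv,out = 1/(4πr²h) = 1/(4π·1.43²·9.74) = 0.003995 K/W
ΣR = 4.886×10^-5 + 1.183 + 1.279 + 0.003995 = 2.466 K/W
Q = ΔT/ΣR = (-183 °C − 20 °C)/2.466 = -82.32 W
From the inner boundary to the expanded polystyrene/aerogel blanket interface, ΣR_partial = 1.183 K/W.
T_interface = T_in − Q·ΣR_partial = -183 °C − (-82.32)(1.183) = -85.6 °C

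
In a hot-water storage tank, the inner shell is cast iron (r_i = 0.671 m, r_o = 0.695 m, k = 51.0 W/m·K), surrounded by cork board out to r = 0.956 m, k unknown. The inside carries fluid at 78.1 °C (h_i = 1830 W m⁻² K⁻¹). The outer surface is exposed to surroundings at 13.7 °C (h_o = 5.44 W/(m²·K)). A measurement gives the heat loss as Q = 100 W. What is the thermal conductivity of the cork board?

ΣR = ΔT/Q = |78.1 − 13.7|/100 = 0.6440 K/W
Known resistances:
  R_conv,in = 1/(4πr²h) = 1/(4π·0.671²·1830) = 9.658×10^-5 K/W
  R_cast iron = (1/0.671 − 1/0.695)/(4πk) = 0.05146/(4π·51.0) = 8.030×10^-5 K/W
  R_conv,out = 1/(4πr²h) = 1/(4π·0.956²·5.44) = 0.01601 K/W
R_cork board = ΣR − ΣR_known = 0.6440 − 0.01619 = 0.6278 K/W
(1/r₁−1/r₂)/(4πk) = 0.6278 ⇒ k = 0.3928/(4π·0.6278) = 0.0498 W/m·K

k = 0.0498 W/m·K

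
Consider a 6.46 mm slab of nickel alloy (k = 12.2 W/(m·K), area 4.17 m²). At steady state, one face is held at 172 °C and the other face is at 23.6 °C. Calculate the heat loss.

Q = kA·ΔT/L = 12.2 × 4.17 × |172 °C − 23.6 °C| / 0.00646 = 1.17×10^6 W

Q = 1.17×10^6 W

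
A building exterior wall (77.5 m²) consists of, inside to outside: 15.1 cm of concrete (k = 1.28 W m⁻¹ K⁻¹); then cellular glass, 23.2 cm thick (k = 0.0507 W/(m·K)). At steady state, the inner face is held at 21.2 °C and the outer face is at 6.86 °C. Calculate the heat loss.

Q = 237 W

Resistance network (inner→outer):
  R_concrete = L/(kA) = 0.151/(1.28·77.5) = 0.001522 K/W
  R_cellular glass = L/(kA) = 0.232/(0.0507·77.5) = 0.05904 K/W
ΣR = 0.001522 + 0.05904 = 0.06056 K/W
Q = ΔT/ΣR = (21.2 °C − 6.86 °C)/0.06056 = 237 W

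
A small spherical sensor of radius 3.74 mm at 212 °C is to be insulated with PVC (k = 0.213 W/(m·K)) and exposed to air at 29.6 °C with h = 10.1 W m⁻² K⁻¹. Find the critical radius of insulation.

r_cr = 4.22 cm

For a sphere, r_cr = 2k_ins/h = 2·0.213/10.1 = 0.0422 m = 4.22 cm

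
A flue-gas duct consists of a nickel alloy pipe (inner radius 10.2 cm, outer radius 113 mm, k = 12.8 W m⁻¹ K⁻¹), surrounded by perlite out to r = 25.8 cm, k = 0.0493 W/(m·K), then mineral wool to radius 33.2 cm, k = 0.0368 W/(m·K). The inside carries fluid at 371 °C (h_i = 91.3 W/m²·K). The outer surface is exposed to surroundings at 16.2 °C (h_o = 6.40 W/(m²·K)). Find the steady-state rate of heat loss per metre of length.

Q' = 92.2 W/m

Treat each layer as a resistance in series:
  R'_conv,in = 1/(2πr h) = 1/(2π·0.102·91.3) = 0.01709 m·K/W
  R'_nickel alloy = ln(0.113/0.102)/(2πk) = 0.1024/(2π·12.8) = 0.001273 m·K/W
  R'_perlite = ln(0.258/0.113)/(2πk) = 0.8256/(2π·0.0493) = 2.665 m·K/W
  R'_mineral wool = ln(0.332/0.258)/(2πk) = 0.2522/(2π·0.0368) = 1.091 m·K/W
  R'_conv,out = 1/(2πr h) = 1/(2π·0.332·6.40) = 0.07490 m·K/W
ΣR = 0.01709 + 0.001273 + 2.665 + 1.091 + 0.07490 = 3.849 m·K/W
Q' = ΔT/ΣR = (371 °C − 16.2 °C)/3.849 = 92.2 W/m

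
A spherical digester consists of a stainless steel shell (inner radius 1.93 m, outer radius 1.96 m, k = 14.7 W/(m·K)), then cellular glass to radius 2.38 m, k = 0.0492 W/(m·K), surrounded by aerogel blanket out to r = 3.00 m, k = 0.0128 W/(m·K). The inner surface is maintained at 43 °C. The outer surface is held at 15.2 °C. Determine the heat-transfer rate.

Q = 40.6 W

Resistance network (inner→outer):
  R_stainless steel = (1/1.93 − 1/1.96)/(4πk) = 0.007931/(4π·14.7) = 4.293×10^-5 K/W
  R_cellular glass = (1/1.96 − 1/2.38)/(4πk) = 0.09004/(4π·0.0492) = 0.1456 K/W
  R_aerogel blanket = (1/2.38 − 1/3.00)/(4πk) = 0.08683/(4π·0.0128) = 0.5399 K/W
ΣR = 4.293×10^-5 + 0.1456 + 0.5399 = 0.6855 K/W
Q = ΔT/ΣR = (43 °C − 15.2 °C)/0.6855 = 40.6 W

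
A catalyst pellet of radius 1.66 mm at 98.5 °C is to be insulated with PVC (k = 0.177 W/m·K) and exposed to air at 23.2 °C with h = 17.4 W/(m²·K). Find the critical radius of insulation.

For a sphere, r_cr = 2k_ins/h = 2·0.177/17.4 = 0.0203 m = 2.03 cm

r_cr = 2.03 cm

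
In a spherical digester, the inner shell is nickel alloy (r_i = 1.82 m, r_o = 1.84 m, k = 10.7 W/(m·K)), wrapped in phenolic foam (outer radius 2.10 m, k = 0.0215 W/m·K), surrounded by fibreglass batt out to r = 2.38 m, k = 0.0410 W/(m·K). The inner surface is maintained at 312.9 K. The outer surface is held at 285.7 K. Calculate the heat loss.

Q = 76.0 W

Series thermal resistances, inner to outer:
  R_nickel alloy = (1/1.82 − 1/1.84)/(4πk) = 0.005972/(4π·10.7) = 4.442×10^-5 K/W
  R_phenolic foam = (1/1.84 − 1/2.10)/(4πk) = 0.06729/(4π·0.0215) = 0.2491 K/W
  R_fibreglass batt = (1/2.10 − 1/2.38)/(4πk) = 0.05602/(4π·0.0410) = 0.1087 K/W
ΣR = 4.442×10^-5 + 0.2491 + 0.1087 = 0.3578 K/W
Q = ΔT/ΣR = (312.9 K − 285.7 K)/0.3578 = 76.0 W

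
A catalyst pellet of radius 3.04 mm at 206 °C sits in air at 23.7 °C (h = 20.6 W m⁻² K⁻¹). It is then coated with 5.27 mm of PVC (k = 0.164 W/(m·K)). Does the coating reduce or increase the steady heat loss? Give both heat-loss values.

Critical radius for a sphere: r_cr = 2k/h = 0.0159 m = 1.59 cm.
Outer radius after coating: r₂ = 0.00304 + 0.00527 = 0.00831 m.
Since r₁ < r_cr and r₂ ≤ r_cr, the coating moves toward the maximum at r_cr — heat loss rises.
Bare: R = 1/(4πr₁²h) = 418.0 K/W; Q = 182.3/418.0 = 0.436 W.
Coated: R = R_cond + R_conv = 157.2 K/W; Q = 182.3/157.2 = 1.16 W.

increases: 0.436 → 1.16 W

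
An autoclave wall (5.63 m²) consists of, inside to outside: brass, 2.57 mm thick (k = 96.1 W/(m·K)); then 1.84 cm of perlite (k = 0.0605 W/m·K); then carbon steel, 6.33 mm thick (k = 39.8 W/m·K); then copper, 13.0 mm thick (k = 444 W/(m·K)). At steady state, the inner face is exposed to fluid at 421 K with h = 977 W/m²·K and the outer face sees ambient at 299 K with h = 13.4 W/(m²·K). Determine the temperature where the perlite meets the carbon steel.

Treat each layer as a resistance in series:
  R_conv,in = 1/(hA) = 1/(977·5.63) = 1.818×10^-4 K/W
  R_brass = L/(kA) = 0.00257/(96.1·5.63) = 4.750×10^-6 K/W
  R_perlite = L/(kA) = 0.0184/(0.0605·5.63) = 0.05402 K/W
  R_carbon steel = L/(kA) = 0.00633/(39.8·5.63) = 2.825×10^-5 K/W
  R_copper = L/(kA) = 0.0130/(444·5.63) = 5.201×10^-6 K/W
  R_conv,out = 1/(hA) = 1/(13.4·5.63) = 0.01326 K/W
ΣR = 1.818×10^-4 + 4.750×10^-6 + 0.05402 + 2.825×10^-5 + 5.201×10^-6 + 0.01326 = 0.06750 K/W
Q = ΔT/ΣR = (421 K − 299 K)/0.06750 = 1807 W
From the inner boundary to the perlite/carbon steel interface, ΣR_partial = 0.05421 K/W.
T_interface = T_in − Q·ΣR_partial = 421 K − (1807)(0.05421) = 323.0 K

T = 323.0 K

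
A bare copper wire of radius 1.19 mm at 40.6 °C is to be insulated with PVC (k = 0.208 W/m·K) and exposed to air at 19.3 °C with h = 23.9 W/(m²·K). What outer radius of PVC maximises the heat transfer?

r_cr = 0.870 cm

For a cylinder, r_cr = k_ins/h = 0.208/23.9 = 0.00870 m = 0.870 cm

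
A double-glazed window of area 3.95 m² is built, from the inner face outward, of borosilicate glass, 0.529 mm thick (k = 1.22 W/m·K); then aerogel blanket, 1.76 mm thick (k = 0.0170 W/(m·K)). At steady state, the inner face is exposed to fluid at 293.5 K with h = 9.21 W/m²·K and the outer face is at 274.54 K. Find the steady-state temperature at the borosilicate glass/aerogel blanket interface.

Series thermal resistances, inner to outer:
  R_conv,in = 1/(hA) = 1/(9.21·3.95) = 0.02749 K/W
  R_borosilicate glass = L/(kA) = 5.29×10^-4/(1.22·3.95) = 1.098×10^-4 K/W
  R_aerogel blanket = L/(kA) = 0.00176/(0.0170·3.95) = 0.02621 K/W
ΣR = 0.02749 + 1.098×10^-4 + 0.02621 = 0.05381 K/W
Q = ΔT/ΣR = (293.5 K − 274.54 K)/0.05381 = 352.4 W
From the inner boundary to the borosilicate glass/aerogel blanket interface, ΣR_partial = 0.02760 K/W.
T_interface = T_in − Q·ΣR_partial = 293.5 K − (352.4)(0.02760) = 283.8 K

T = 283.8 K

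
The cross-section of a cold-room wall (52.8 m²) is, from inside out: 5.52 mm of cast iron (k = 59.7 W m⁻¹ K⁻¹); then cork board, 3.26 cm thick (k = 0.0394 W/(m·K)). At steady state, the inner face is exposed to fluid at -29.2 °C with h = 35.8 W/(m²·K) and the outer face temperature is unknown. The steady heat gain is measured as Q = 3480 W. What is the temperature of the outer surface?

Series resistances:
  R_conv,in = 1/(hA) = 1/(35.8·52.8) = 5.290×10^-4 K/W
  R_cast iron = L/(kA) = 0.00552/(59.7·52.8) = 1.751×10^-6 K/W
  R_cork board = L/(kA) = 0.0326/(0.0394·52.8) = 0.01567 K/W
ΣR = 0.01620 K/W
ΔT = Q·ΣR = 3480 × 0.01620 = 56.38 K
Heat flows inward, so T_out = T_in + ΔT = -29.2 + 56.38 = 27.2 °C

T_out = 27.2 °C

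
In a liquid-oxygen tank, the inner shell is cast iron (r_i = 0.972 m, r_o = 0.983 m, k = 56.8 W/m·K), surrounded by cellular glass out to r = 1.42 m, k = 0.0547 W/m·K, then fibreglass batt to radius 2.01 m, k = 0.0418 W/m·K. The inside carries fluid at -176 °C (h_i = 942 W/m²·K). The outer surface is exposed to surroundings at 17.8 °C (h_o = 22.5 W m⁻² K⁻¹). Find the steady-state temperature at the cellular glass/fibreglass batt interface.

T = -72.1 °C

Series thermal resistances, inner to outer:
  R_conv,in = 1/(4πr²h) = 1/(4π·0.972²·942) = 8.941×10^-5 K/W
  R_cast iron = (1/0.972 − 1/0.983)/(4πk) = 0.01151/(4π·56.8) = 1.613×10^-5 K/W
  R_cellular glass = (1/0.983 − 1/1.42)/(4πk) = 0.3131/(4π·0.0547) = 0.4555 K/W
  R_fibreglass batt = (1/1.42 − 1/2.01)/(4πk) = 0.2067/(4π·0.0418) = 0.3935 K/W
  R_conv,out = 1/(4πr²h) = 1/(4π·2.01²·22.5) = 8.754×10^-4 K/W
ΣR = 8.941×10^-5 + 1.613×10^-5 + 0.4555 + 0.3935 + 8.754×10^-4 = 0.8500 K/W
Q = ΔT/ΣR = (-176 °C − 17.8 °C)/0.8500 = -228.0 W
From the inner boundary to the cellular glass/fibreglass batt interface, ΣR_partial = 0.4556 K/W.
T_interface = T_in − Q·ΣR_partial = -176 °C − (-228.0)(0.4556) = -72.1 °C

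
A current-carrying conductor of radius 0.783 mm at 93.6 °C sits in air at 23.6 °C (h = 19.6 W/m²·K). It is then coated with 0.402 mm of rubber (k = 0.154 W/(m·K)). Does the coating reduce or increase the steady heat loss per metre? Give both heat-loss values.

increases: 6.75 → 9.61 W/m

Critical radius for a cylinder: r_cr = k/h = 0.00786 m = 0.786 cm.
Outer radius after coating: r₂ = 7.83×10^-4 + 4.02×10^-4 = 0.001185 m.
Since r₁ < r_cr and r₂ ≤ r_cr, the coating moves toward the maximum at r_cr — heat loss rises.
Bare: R = 1/(2πr₁h) = 10.37 m·K/W; Q = 70/10.37 = 6.75 W/m.
Coated: R = R_cond + R_conv = 7.281 m·K/W; Q = 70/7.281 = 9.61 W/m.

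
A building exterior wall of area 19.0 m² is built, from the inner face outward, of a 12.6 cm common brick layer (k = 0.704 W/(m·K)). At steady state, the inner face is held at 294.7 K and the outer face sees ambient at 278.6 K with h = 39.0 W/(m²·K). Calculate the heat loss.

Treat each layer as a resistance in series:
  R_common brick = L/(kA) = 0.126/(0.704·19.0) = 0.009420 K/W
  R_conv,out = 1/(hA) = 1/(39.0·19.0) = 0.001350 K/W
ΣR = 0.009420 + 0.001350 = 0.01077 K/W
Q = ΔT/ΣR = (294.7 K − 278.6 K)/0.01077 = 1490 W

Q = 1490 W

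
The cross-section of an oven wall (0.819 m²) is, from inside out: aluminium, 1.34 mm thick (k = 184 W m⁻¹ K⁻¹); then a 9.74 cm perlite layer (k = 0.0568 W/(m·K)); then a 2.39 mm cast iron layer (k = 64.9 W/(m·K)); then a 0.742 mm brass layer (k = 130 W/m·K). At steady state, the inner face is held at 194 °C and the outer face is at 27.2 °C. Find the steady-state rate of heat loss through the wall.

Series thermal resistances, inner to outer:
  R_aluminium = L/(kA) = 0.00134/(184·0.819) = 8.892×10^-6 K/W
  R_perlite = L/(kA) = 0.0974/(0.0568·0.819) = 2.094 K/W
  R_cast iron = L/(kA) = 0.00239/(64.9·0.819) = 4.496×10^-5 K/W
  R_brass = L/(kA) = 7.42×10^-4/(130·0.819) = 6.969×10^-6 K/W
ΣR = 8.892×10^-6 + 2.094 + 4.496×10^-5 + 6.969×10^-6 = 2.094 K/W
Q = ΔT/ΣR = (194 °C − 27.2 °C)/2.094 = 79.7 W

Q = 79.7 W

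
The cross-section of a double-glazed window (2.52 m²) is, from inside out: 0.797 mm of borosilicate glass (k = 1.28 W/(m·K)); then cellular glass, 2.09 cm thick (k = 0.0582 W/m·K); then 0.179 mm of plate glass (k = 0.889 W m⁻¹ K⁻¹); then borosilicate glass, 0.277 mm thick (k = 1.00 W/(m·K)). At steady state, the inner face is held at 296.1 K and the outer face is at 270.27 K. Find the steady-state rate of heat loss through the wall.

Series thermal resistances, inner to outer:
  R_borosilicate glass = L/(kA) = 7.97×10^-4/(1.28·2.52) = 2.471×10^-4 K/W
  R_cellular glass = L/(kA) = 0.0209/(0.0582·2.52) = 0.1425 K/W
  R_plate glass = L/(kA) = 1.79×10^-4/(0.889·2.52) = 7.990×10^-5 K/W
  R_borosilicate glass = L/(kA) = 2.77×10^-4/(1.00·2.52) = 1.099×10^-4 K/W
ΣR = 2.471×10^-4 + 0.1425 + 7.990×10^-5 + 1.099×10^-4 = 0.1429 K/W
Q = ΔT/ΣR = (296.1 K − 270.27 K)/0.1429 = 181 W

Q = 181 W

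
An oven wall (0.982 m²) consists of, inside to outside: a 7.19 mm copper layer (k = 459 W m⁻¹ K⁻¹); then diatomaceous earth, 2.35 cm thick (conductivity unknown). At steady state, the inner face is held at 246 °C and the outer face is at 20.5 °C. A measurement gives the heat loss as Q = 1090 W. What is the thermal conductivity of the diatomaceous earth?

k = 0.116 W/m·K

ΣR = ΔT/Q = |246 − 20.5|/1090 = 0.2069 K/W
Known resistances:
  R_copper = L/(kA) = 0.00719/(459·0.982) = 1.595×10^-5 K/W
R_diatomaceous earth = ΣR − ΣR_known = 0.2069 − 1.595×10^-5 = 0.2069 K/W
L/(kA) = 0.2069 ⇒ k = 0.0235/(0.2069·0.982) = 0.116 W/m·K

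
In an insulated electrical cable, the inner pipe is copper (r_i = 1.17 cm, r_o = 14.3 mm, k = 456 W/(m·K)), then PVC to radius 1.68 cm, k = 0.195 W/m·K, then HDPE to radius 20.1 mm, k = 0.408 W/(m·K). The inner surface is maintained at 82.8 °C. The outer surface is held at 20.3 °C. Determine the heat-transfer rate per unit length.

Q' = 310 W/m

Treat each layer as a resistance in series:
  R'_copper = ln(0.0143/0.0117)/(2πk) = 0.2007/(2π·456) = 7.004×10^-5 m·K/W
  R'_PVC = ln(0.0168/0.0143)/(2πk) = 0.1611/(2π·0.195) = 0.1315 m·K/W
  R'_HDPE = ln(0.0201/0.0168)/(2πk) = 0.1793/(2π·0.408) = 0.06996 m·K/W
ΣR = 7.004×10^-5 + 0.1315 + 0.06996 = 0.2015 m·K/W
Q' = ΔT/ΣR = (82.8 °C − 20.3 °C)/0.2015 = 310 W/m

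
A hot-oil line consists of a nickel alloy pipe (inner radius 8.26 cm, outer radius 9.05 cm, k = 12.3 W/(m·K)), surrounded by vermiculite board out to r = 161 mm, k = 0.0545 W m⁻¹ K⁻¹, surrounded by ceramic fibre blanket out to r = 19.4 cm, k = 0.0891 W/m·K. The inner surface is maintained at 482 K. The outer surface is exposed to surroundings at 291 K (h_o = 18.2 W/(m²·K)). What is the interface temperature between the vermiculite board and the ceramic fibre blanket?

T = 326.0 K

Resistance network (inner→outer):
  R'_nickel alloy = ln(0.0905/0.0826)/(2πk) = 0.09134/(2π·12.3) = 0.001182 m·K/W
  R'_vermiculite board = ln(0.161/0.0905)/(2πk) = 0.5761/(2π·0.0545) = 1.682 m·K/W
  R'_ceramic fibre blanket = ln(0.194/0.161)/(2πk) = 0.1865/(2π·0.0891) = 0.3331 m·K/W
  R'_conv,out = 1/(2πr h) = 1/(2π·0.194·18.2) = 0.04508 m·K/W
ΣR = 0.001182 + 1.682 + 0.3331 + 0.04508 = 2.061 m·K/W
Q' = ΔT/ΣR = (482 K − 291 K)/2.061 = 92.67 W/m
From the inner boundary to the vermiculite board/ceramic fibre blanket interface, ΣR_partial = 1.683 m·K/W.
T_interface = T_in − Q'·ΣR_partial = 482 K − (92.67)(1.683) = 326.0 K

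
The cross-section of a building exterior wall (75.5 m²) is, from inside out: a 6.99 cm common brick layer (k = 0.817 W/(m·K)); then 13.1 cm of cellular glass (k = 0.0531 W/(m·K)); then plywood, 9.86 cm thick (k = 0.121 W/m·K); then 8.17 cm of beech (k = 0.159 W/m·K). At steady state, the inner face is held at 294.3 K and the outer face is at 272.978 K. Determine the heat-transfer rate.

Q = 415 W

Resistance network (inner→outer):
  R_common brick = L/(kA) = 0.0699/(0.817·75.5) = 0.001133 K/W
  R_cellular glass = L/(kA) = 0.131/(0.0531·75.5) = 0.03268 K/W
  R_plywood = L/(kA) = 0.0986/(0.121·75.5) = 0.01079 K/W
  R_beech = L/(kA) = 0.0817/(0.159·75.5) = 0.006806 K/W
ΣR = 0.001133 + 0.03268 + 0.01079 + 0.006806 = 0.05141 K/W
Q = ΔT/ΣR = (294.3 K − 272.978 K)/0.05141 = 415 W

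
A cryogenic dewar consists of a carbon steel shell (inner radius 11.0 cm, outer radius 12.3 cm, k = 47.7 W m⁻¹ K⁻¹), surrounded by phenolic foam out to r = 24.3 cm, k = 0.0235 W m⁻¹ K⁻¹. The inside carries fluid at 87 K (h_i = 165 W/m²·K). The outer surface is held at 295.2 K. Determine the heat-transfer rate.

Resistance network (inner→outer):
  R_conv,in = 1/(4πr²h) = 1/(4π·0.110²·165) = 0.03986 K/W
  R_carbon steel = (1/0.110 − 1/0.123)/(4πk) = 0.9608/(4π·47.7) = 0.001603 K/W
  R_phenolic foam = (1/0.123 − 1/0.243)/(4πk) = 4.015/(4π·0.0235) = 13.60 K/W
ΣR = 0.03986 + 0.001603 + 13.60 = 13.64 K/W
Q = ΔT/ΣR = (87 K − 295.2 K)/13.64 = -15.3 W
(Negative Q ⇒ heat flows inward; heat gain = 15.3 W.)

Q = 15.3 W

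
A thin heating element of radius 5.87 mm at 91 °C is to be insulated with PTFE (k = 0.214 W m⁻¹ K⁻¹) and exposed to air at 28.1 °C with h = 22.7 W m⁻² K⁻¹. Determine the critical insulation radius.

r_cr = 0.943 cm

For a cylinder, r_cr = k_ins/h = 0.214/22.7 = 0.00943 m = 0.943 cm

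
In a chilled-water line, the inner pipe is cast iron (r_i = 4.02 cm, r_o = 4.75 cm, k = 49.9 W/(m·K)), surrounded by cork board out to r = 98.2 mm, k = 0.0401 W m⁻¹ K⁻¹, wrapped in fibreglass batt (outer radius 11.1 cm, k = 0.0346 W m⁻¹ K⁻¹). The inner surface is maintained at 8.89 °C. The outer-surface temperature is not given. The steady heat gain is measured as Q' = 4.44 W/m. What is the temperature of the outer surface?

Sum the resistances:
  R'_cast iron = ln(0.0475/0.0402)/(2πk) = 0.1669/(2π·49.9) = 5.322×10^-4 m·K/W
  R'_cork board = ln(0.0982/0.0475)/(2πk) = 0.7263/(2π·0.0401) = 2.883 m·K/W
  R'_fibreglass batt = ln(0.111/0.0982)/(2πk) = 0.1225/(2π·0.0346) = 0.5636 m·K/W
ΣR = 3.447 m·K/W
ΔT = Q'·ΣR = 4.44 × 3.447 = 15.30 K
Heat flows inward, so T_out = T_in + ΔT = 8.89 + 15.30 = 24.2 °C

T_out = 24.2 °C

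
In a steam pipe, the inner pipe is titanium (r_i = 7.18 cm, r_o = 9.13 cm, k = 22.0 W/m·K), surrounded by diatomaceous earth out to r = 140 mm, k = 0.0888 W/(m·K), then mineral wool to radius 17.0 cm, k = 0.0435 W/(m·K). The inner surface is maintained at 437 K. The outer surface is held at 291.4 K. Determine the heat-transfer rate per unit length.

Q' = 98.5 W/m

Series thermal resistances, inner to outer:
  R'_titanium = ln(0.0913/0.0718)/(2πk) = 0.2403/(2π·22.0) = 0.001738 m·K/W
  R'_diatomaceous earth = ln(0.140/0.0913)/(2πk) = 0.4275/(2π·0.0888) = 0.7662 m·K/W
  R'_mineral wool = ln(0.170/0.140)/(2πk) = 0.1942/(2π·0.0435) = 0.7104 m·K/W
ΣR = 0.001738 + 0.7662 + 0.7104 = 1.478 m·K/W
Q' = ΔT/ΣR = (437 K − 291.4 K)/1.478 = 98.5 W/m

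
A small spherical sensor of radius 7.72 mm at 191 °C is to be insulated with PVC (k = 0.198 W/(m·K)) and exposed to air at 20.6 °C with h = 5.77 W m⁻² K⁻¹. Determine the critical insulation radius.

For a sphere, r_cr = 2k_ins/h = 2·0.198/5.77 = 0.0686 m = 6.86 cm

r_cr = 6.86 cm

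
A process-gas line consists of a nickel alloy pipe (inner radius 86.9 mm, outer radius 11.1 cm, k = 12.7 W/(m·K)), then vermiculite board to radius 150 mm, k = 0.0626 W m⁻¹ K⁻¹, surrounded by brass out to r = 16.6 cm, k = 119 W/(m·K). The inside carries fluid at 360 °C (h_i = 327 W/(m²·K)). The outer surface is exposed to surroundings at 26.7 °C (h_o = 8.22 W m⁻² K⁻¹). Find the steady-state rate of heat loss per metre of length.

Resistance network (inner→outer):
  R'_conv,in = 1/(2πr h) = 1/(2π·0.0869·327) = 0.005601 m·K/W
  R'_nickel alloy = ln(0.111/0.0869)/(2πk) = 0.2448/(2π·12.7) = 0.003067 m·K/W
  R'_vermiculite board = ln(0.150/0.111)/(2πk) = 0.3011/(2π·0.0626) = 0.7655 m·K/W
  R'_brass = ln(0.166/0.150)/(2πk) = 0.1014/(2π·119) = 1.356×10^-4 m·K/W
  R'_conv,out = 1/(2πr h) = 1/(2π·0.166·8.22) = 0.1166 m·K/W
ΣR = 0.005601 + 0.003067 + 0.7655 + 1.356×10^-4 + 0.1166 = 0.8909 m·K/W
Q' = ΔT/ΣR = (360 °C − 26.7 °C)/0.8909 = 374 W/m

Q' = 374 W/m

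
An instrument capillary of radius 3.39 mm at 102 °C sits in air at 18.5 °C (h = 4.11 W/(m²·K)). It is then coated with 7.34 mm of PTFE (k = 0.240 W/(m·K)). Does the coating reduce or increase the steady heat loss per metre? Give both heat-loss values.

Critical radius for a cylinder: r_cr = k/h = 0.0584 m = 5.84 cm.
Outer radius after coating: r₂ = 0.00339 + 0.00734 = 0.01073 m.
Since r₁ < r_cr and r₂ ≤ r_cr, the coating moves toward the maximum at r_cr — heat loss rises.
Bare: R = 1/(2πr₁h) = 11.42 m·K/W; Q = 83.5/11.42 = 7.31 W/m.
Coated: R = R_cond + R_conv = 4.373 m·K/W; Q = 83.5/4.373 = 19.1 W/m.

increases: 7.31 → 19.1 W/m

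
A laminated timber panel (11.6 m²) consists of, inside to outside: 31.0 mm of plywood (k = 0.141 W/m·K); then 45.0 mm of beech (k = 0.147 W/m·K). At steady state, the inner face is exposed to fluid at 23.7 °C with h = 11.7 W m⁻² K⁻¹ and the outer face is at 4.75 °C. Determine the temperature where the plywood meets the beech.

T = 14.2 °C

Series thermal resistances, inner to outer:
  R_conv,in = 1/(hA) = 1/(11.7·11.6) = 0.007368 K/W
  R_plywood = L/(kA) = 0.0310/(0.141·11.6) = 0.01895 K/W
  R_beech = L/(kA) = 0.0450/(0.147·11.6) = 0.02639 K/W
ΣR = 0.007368 + 0.01895 + 0.02639 = 0.05271 K/W
Q = ΔT/ΣR = (23.7 °C − 4.75 °C)/0.05271 = 359.5 W
From the inner boundary to the plywood/beech interface, ΣR_partial = 0.02632 K/W.
T_interface = T_in − Q·ΣR_partial = 23.7 °C − (359.5)(0.02632) = 14.2 °C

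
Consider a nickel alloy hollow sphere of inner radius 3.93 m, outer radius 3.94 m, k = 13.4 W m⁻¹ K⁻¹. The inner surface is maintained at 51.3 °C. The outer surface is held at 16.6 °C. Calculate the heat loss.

Q = 4πk·ΔT/(1/r₁ − 1/r₂) = 4π × 13.4 × 34.7 / (1/3.93 − 1/3.94) = 9.05×10^6 W

Q = 9050 kW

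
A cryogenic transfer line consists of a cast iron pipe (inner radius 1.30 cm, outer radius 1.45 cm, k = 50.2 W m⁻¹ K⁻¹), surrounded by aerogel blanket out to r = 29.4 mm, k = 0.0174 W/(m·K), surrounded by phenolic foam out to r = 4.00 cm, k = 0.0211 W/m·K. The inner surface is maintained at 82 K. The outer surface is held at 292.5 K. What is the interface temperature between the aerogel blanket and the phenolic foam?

T = 236.9 K

Resistance network (inner→outer):
  R'_cast iron = ln(0.0145/0.0130)/(2πk) = 0.1092/(2π·50.2) = 3.462×10^-4 m·K/W
  R'_aerogel blanket = ln(0.0294/0.0145)/(2πk) = 0.7068/(2π·0.0174) = 6.465 m·K/W
  R'_phenolic foam = ln(0.0400/0.0294)/(2πk) = 0.3079/(2π·0.0211) = 2.322 m·K/W
ΣR = 3.462×10^-4 + 6.465 + 2.322 = 8.787 m·K/W
Q' = ΔT/ΣR = (82 K − 292.5 K)/8.787 = -23.96 W/m
From the inner boundary to the aerogel blanket/phenolic foam interface, ΣR_partial = 6.465 m·K/W.
T_interface = T_in − Q'·ΣR_partial = 82 K − (-23.96)(6.465) = 236.9 K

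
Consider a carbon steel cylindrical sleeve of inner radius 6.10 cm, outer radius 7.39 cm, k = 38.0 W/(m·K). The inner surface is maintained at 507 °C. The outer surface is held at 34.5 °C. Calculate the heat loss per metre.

Q' = 5.88×10^5 W/m

Q' = 2πk·ΔT/ln(r₂/r₁) = 2π × 38.0 × 472.5 / ln(0.0739/0.0610) = 5.88×10^5 W/m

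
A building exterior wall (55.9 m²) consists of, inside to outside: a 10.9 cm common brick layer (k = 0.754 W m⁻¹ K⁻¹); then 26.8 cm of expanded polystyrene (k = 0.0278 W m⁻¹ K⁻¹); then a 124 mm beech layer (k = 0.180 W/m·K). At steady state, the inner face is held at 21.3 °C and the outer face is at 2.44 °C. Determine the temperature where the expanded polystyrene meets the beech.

Series thermal resistances, inner to outer:
  R_common brick = L/(kA) = 0.109/(0.754·55.9) = 0.002586 K/W
  R_expanded polystyrene = L/(kA) = 0.268/(0.0278·55.9) = 0.1725 K/W
  R_beech = L/(kA) = 0.124/(0.180·55.9) = 0.01232 K/W
ΣR = 0.002586 + 0.1725 + 0.01232 = 0.1874 K/W
Q = ΔT/ΣR = (21.3 °C − 2.44 °C)/0.1874 = 100.6 W
From the inner boundary to the expanded polystyrene/beech interface, ΣR_partial = 0.1751 K/W.
T_interface = T_in − Q·ΣR_partial = 21.3 °C − (100.6)(0.1751) = 3.68 °C

T = 3.68 °C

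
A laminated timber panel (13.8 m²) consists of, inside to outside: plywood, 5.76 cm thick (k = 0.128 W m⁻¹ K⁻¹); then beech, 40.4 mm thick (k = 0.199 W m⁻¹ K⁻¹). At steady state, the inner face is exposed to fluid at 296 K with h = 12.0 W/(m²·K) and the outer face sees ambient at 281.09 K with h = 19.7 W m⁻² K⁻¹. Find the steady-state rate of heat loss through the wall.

Q = 261 W

Treat each layer as a resistance in series:
  R_conv,in = 1/(hA) = 1/(12.0·13.8) = 0.006039 K/W
  R_plywood = L/(kA) = 0.0576/(0.128·13.8) = 0.03261 K/W
  R_beech = L/(kA) = 0.0404/(0.199·13.8) = 0.01471 K/W
  R_conv,out = 1/(hA) = 1/(19.7·13.8) = 0.003678 K/W
ΣR = 0.006039 + 0.03261 + 0.01471 + 0.003678 = 0.05704 K/W
Q = ΔT/ΣR = (296 K − 281.09 K)/0.05704 = 261 W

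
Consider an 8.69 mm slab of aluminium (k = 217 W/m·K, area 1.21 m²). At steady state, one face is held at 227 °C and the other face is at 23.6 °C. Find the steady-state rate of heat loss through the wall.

Q = kA·ΔT/L = 217 × 1.21 × |227 °C − 23.6 °C| / 0.00869 = 6.15×10^6 W

Q = 6150 kW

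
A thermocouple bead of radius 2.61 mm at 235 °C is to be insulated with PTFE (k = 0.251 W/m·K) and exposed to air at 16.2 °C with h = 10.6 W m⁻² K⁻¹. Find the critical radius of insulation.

r_cr = 4.74 cm

For a sphere, r_cr = 2k_ins/h = 2·0.251/10.6 = 0.0474 m = 4.74 cm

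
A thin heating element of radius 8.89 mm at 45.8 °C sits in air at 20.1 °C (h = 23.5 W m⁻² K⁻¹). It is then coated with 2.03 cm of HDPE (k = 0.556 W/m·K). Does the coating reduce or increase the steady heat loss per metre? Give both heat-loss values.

Critical radius for a cylinder: r_cr = k/h = 0.0237 m = 2.37 cm.
Outer radius after coating: r₂ = 0.00889 + 0.0203 = 0.02919 m.
r₁ < r_cr < r₂: heat loss rises to a maximum at r_cr then falls. Whether the coating helps depends on whether Q(r₂) has dropped back below Q(r₁).
Bare: R = 1/(2πr₁h) = 0.7618 m·K/W; Q = 25.7/0.7618 = 33.7 W/m.
Coated: R = R_cond + R_conv = 0.5723 m·K/W; Q = 25.7/0.5723 = 44.9 W/m.

increases: 33.7 → 44.9 W/m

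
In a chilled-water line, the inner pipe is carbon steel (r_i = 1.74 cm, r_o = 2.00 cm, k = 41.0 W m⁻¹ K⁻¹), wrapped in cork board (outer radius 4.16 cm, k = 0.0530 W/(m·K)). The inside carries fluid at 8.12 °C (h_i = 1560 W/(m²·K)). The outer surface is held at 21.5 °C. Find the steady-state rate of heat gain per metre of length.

Resistance network (inner→outer):
  R'_conv,in = 1/(2πr h) = 1/(2π·0.0174·1560) = 0.005863 m·K/W
  R'_carbon steel = ln(0.0200/0.0174)/(2πk) = 0.1393/(2π·41.0) = 5.406×10^-4 m·K/W
  R'_cork board = ln(0.0416/0.0200)/(2πk) = 0.7324/(2π·0.0530) = 2.199 m·K/W
ΣR = 0.005863 + 5.406×10^-4 + 2.199 = 2.205 m·K/W
Q' = ΔT/ΣR = (8.12 °C − 21.5 °C)/2.205 = -6.07 W/m
(Negative Q' ⇒ heat flows inward; heat gain = 6.07 W/m.)

Q' = 6.07 W/m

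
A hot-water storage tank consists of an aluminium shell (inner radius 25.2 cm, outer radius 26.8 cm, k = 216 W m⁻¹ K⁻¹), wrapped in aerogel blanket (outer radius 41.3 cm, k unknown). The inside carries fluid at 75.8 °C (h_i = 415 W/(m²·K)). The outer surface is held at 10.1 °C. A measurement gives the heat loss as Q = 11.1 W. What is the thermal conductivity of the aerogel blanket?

ΣR = ΔT/Q = |75.8 − 10.1|/11.1 = 5.919 K/W
Known resistances:
  R_conv,in = 1/(4πr²h) = 1/(4π·0.252²·415) = 0.003020 K/W
  R_aluminium = (1/0.252 − 1/0.268)/(4πk) = 0.2369/(4π·216) = 8.728×10^-5 K/W
R_aerogel blanket = ΣR − ΣR_known = 5.919 − 0.003107 = 5.916 K/W
(1/r₁−1/r₂)/(4πk) = 5.916 ⇒ k = 1.310/(4π·5.916) = 0.0176 W/m·K

k = 0.0176 W/m·K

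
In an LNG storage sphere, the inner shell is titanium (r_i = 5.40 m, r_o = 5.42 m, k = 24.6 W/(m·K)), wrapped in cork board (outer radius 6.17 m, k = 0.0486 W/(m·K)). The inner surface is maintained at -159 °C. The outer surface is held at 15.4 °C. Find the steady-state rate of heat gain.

Q = 4750 W

Series thermal resistances, inner to outer:
  R_titanium = (1/5.40 − 1/5.42)/(4πk) = 6.833×10^-4/(4π·24.6) = 2.211×10^-6 K/W
  R_cork board = (1/5.42 − 1/6.17)/(4πk) = 0.02243/(4π·0.0486) = 0.03672 K/W
ΣR = 2.211×10^-6 + 0.03672 = 0.03672 K/W
Q = ΔT/ΣR = (-159 °C − 15.4 °C)/0.03672 = -4750 W
(Negative Q ⇒ heat flows inward; heat gain = 4750 W.)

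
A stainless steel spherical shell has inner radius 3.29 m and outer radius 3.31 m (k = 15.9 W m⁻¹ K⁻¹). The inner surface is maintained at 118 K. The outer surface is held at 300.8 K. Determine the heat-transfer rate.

Q = 4πk·ΔT/(1/r₁ − 1/r₂) = 4π × 15.9 × 182.8 / (1/3.29 − 1/3.31) = 1.99×10^7 W

Q = 1.99×10^7 W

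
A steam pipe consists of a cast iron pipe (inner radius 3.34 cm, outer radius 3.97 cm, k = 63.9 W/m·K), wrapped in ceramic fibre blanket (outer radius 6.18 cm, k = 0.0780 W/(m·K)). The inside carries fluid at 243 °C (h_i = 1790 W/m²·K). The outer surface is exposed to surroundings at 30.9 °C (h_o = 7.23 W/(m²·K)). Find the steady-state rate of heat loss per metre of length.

Q' = 168 W/m

Treat each layer as a resistance in series:
  R'_conv,in = 1/(2πr h) = 1/(2π·0.0334·1790) = 0.002662 m·K/W
  R'_cast iron = ln(0.0397/0.0334)/(2πk) = 0.1728/(2π·63.9) = 4.304×10^-4 m·K/W
  R'_ceramic fibre blanket = ln(0.0618/0.0397)/(2πk) = 0.4426/(2π·0.0780) = 0.9030 m·K/W
  R'_conv,out = 1/(2πr h) = 1/(2π·0.0618·7.23) = 0.3562 m·K/W
ΣR = 0.002662 + 4.304×10^-4 + 0.9030 + 0.3562 = 1.262 m·K/W
Q' = ΔT/ΣR = (243 °C − 30.9 °C)/1.262 = 168 W/m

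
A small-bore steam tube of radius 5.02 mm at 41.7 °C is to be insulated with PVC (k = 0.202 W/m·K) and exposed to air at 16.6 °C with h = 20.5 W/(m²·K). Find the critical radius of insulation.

For a cylinder, r_cr = k_ins/h = 0.202/20.5 = 0.00985 m = 0.985 cm

r_cr = 0.985 cm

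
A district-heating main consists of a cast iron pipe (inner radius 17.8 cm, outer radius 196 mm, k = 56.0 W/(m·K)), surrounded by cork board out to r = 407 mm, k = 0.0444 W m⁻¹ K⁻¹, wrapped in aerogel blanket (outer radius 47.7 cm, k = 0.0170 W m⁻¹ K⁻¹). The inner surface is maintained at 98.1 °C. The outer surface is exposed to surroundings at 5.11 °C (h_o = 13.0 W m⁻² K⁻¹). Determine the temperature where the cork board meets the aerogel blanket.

T = 39.1 °C

Treat each layer as a resistance in series:
  R'_cast iron = ln(0.196/0.178)/(2πk) = 0.09633/(2π·56.0) = 2.738×10^-4 m·K/W
  R'_cork board = ln(0.407/0.196)/(2πk) = 0.7307/(2π·0.0444) = 2.619 m·K/W
  R'_aerogel blanket = ln(0.477/0.407)/(2πk) = 0.1587/(2π·0.0170) = 1.486 m·K/W
  R'_conv,out = 1/(2πr h) = 1/(2π·0.477·13.0) = 0.02567 m·K/W
ΣR = 2.738×10^-4 + 2.619 + 1.486 + 0.02567 = 4.131 m·K/W
Q' = ΔT/ΣR = (98.1 °C − 5.11 °C)/4.131 = 22.51 W/m
From the inner boundary to the cork board/aerogel blanket interface, ΣR_partial = 2.619 m·K/W.
T_interface = T_in − Q'·ΣR_partial = 98.1 °C − (22.51)(2.619) = 39.1 °C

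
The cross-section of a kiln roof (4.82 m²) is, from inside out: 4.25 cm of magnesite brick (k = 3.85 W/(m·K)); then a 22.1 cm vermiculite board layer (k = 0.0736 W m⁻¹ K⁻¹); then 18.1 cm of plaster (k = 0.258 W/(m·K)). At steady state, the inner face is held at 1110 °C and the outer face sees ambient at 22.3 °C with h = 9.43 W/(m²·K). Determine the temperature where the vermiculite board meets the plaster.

Series thermal resistances, inner to outer:
  R_magnesite brick = L/(kA) = 0.0425/(3.85·4.82) = 0.002290 K/W
  R_vermiculite board = L/(kA) = 0.221/(0.0736·4.82) = 0.6230 K/W
  R_plaster = L/(kA) = 0.181/(0.258·4.82) = 0.1455 K/W
  R_conv,out = 1/(hA) = 1/(9.43·4.82) = 0.02200 K/W
ΣR = 0.002290 + 0.6230 + 0.1455 + 0.02200 = 0.7928 K/W
Q = ΔT/ΣR = (1110 °C − 22.3 °C)/0.7928 = 1372 W
From the inner boundary to the vermiculite board/plaster interface, ΣR_partial = 0.6253 K/W.
T_interface = T_in − Q·ΣR_partial = 1110 °C − (1372)(0.6253) = 252 °C

T = 252 °C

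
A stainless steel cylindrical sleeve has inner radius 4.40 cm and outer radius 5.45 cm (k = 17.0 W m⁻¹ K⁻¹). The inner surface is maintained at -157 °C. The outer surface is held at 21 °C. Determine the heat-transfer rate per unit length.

Q' = 88800 W/m

Q' = 2πk·ΔT/ln(r₂/r₁) = 2π × 17.0 × 178 / ln(0.0545/0.0440) = 88800 W/m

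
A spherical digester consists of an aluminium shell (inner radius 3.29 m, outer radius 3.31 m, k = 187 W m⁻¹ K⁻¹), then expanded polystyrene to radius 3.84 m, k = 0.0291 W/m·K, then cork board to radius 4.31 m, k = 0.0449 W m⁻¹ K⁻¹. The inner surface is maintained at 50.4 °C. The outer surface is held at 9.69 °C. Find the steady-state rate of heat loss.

Q = 248 W

Resistance network (inner→outer):
  R_aluminium = (1/3.29 − 1/3.31)/(4πk) = 0.001837/(4π·187) = 7.815×10^-7 K/W
  R_expanded polystyrene = (1/3.31 − 1/3.84)/(4πk) = 0.04170/(4π·0.0291) = 0.1140 K/W
  R_cork board = (1/3.84 − 1/4.31)/(4πk) = 0.02840/(4π·0.0449) = 0.05033 K/W
ΣR = 7.815×10^-7 + 0.1140 + 0.05033 = 0.1643 K/W
Q = ΔT/ΣR = (50.4 °C − 9.69 °C)/0.1643 = 248 W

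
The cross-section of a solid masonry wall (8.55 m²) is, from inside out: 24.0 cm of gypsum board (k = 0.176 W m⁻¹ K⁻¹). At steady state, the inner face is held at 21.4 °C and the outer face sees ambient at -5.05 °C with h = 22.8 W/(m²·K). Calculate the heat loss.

Resistance network (inner→outer):
  R_gypsum board = L/(kA) = 0.240/(0.176·8.55) = 0.1595 K/W
  R_conv,out = 1/(hA) = 1/(22.8·8.55) = 0.005130 K/W
ΣR = 0.1595 + 0.005130 = 0.1646 K/W
Q = ΔT/ΣR = (21.4 °C − -5.05 °C)/0.1646 = 161 W

Q = 161 W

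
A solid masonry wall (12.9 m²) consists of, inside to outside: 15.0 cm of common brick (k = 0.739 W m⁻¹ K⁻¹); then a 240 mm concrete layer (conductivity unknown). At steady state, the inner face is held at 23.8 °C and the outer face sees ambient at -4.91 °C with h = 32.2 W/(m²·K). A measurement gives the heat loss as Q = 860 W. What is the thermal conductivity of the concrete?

ΣR = ΔT/Q = |23.8 − -4.91|/860 = 0.03338 K/W
Known resistances:
  R_common brick = L/(kA) = 0.150/(0.739·12.9) = 0.01573 K/W
  R_conv,out = 1/(hA) = 1/(32.2·12.9) = 0.002407 K/W
R_concrete = ΣR − ΣR_known = 0.03338 − 0.01814 = 0.01524 K/W
L/(kA) = 0.01524 ⇒ k = 0.240/(0.01524·12.9) = 1.22 W/m·K

k = 1.22 W/m·K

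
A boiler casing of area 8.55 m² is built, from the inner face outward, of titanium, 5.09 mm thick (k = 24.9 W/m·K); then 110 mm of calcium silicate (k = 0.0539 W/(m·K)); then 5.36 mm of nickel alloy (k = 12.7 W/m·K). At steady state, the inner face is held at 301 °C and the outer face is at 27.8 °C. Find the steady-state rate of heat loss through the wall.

Resistance network (inner→outer):
  R_titanium = L/(kA) = 0.00509/(24.9·8.55) = 2.391×10^-5 K/W
  R_calcium silicate = L/(kA) = 0.110/(0.0539·8.55) = 0.2387 K/W
  R_nickel alloy = L/(kA) = 0.00536/(12.7·8.55) = 4.936×10^-5 K/W
ΣR = 2.391×10^-5 + 0.2387 + 4.936×10^-5 = 0.2388 K/W
Q = ΔT/ΣR = (301 °C − 27.8 °C)/0.2388 = 1140 W

Q = 1140 W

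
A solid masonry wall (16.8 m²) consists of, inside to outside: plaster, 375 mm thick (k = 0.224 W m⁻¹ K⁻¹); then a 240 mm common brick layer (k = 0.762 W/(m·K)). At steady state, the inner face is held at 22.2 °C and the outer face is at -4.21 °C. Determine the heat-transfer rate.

Treat each layer as a resistance in series:
  R_plaster = L/(kA) = 0.375/(0.224·16.8) = 0.09965 K/W
  R_common brick = L/(kA) = 0.240/(0.762·16.8) = 0.01875 K/W
ΣR = 0.09965 + 0.01875 = 0.1184 K/W
Q = ΔT/ΣR = (22.2 °C − -4.21 °C)/0.1184 = 223 W

Q = 223 W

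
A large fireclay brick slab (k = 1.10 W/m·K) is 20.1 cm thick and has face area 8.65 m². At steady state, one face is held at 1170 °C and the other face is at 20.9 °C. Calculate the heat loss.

Q = 54.4 kW

Q = kA·ΔT/L = 1.10 × 8.65 × |1170 °C − 20.9 °C| / 0.201 = 54400 W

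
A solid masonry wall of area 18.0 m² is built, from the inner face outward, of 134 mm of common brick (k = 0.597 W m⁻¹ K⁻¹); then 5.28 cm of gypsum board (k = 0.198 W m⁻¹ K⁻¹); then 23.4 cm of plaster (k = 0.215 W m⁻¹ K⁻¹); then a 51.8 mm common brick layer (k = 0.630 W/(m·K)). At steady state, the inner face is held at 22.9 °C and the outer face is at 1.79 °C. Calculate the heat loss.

Resistance network (inner→outer):
  R_common brick = L/(kA) = 0.134/(0.597·18.0) = 0.01247 K/W
  R_gypsum board = L/(kA) = 0.0528/(0.198·18.0) = 0.01481 K/W
  R_plaster = L/(kA) = 0.234/(0.215·18.0) = 0.06047 K/W
  R_common brick = L/(kA) = 0.0518/(0.630·18.0) = 0.004568 K/W
ΣR = 0.01247 + 0.01481 + 0.06047 + 0.004568 = 0.09232 K/W
Q = ΔT/ΣR = (22.9 °C − 1.79 °C)/0.09232 = 229 W

Q = 229 W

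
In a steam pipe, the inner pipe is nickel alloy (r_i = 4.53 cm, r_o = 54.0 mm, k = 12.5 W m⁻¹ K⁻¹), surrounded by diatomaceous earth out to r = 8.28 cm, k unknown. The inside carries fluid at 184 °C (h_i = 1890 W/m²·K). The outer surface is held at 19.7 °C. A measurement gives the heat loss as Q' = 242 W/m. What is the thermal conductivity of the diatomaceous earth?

ΣR = ΔT/Q' = |184 − 19.7|/242 = 0.6789 m·K/W
Known resistances:
  R'_conv,in = 1/(2πr h) = 1/(2π·0.0453·1890) = 0.001859 m·K/W
  R'_nickel alloy = ln(0.0540/0.0453)/(2πk) = 0.1757/(2π·12.5) = 0.002237 m·K/W
R_diatomaceous earth = ΣR − ΣR_known = 0.6789 − 0.004096 = 0.6748 m·K/W
ln(r₂/r₁)/(2πk) = 0.6748 ⇒ k = 0.4274/(2π·0.6748) = 0.101 W/m·K

k = 0.101 W/m·K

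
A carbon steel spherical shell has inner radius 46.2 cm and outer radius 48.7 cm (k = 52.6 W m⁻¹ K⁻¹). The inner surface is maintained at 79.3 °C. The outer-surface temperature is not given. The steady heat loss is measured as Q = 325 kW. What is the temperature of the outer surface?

Series resistances:
  R_carbon steel = (1/0.462 − 1/0.487)/(4πk) = 0.1111/(4π·52.6) = 1.681×10^-4 K/W
ΣR = 1.681×10^-4 K/W
ΔT = Q·ΣR = 3.25×10^5 × 1.681×10^-4 = 54.63 K
Heat flows outward, so T_out = T_in − ΔT = 79.3 − 54.63 = 24.7 °C

T_out = 24.7 °C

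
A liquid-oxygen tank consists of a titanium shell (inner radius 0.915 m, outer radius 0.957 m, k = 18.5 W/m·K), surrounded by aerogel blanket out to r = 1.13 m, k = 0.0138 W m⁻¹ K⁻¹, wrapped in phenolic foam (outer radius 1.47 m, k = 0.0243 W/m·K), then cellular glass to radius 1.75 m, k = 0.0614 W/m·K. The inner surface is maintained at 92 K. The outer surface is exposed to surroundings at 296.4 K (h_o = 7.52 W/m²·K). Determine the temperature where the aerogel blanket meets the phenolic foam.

T = 200.5 K

Treat each layer as a resistance in series:
  R_titanium = (1/0.915 − 1/0.957)/(4πk) = 0.04796/(4π·18.5) = 2.063×10^-4 K/W
  R_aerogel blanket = (1/0.957 − 1/1.13)/(4πk) = 0.1600/(4π·0.0138) = 0.9225 K/W
  R_phenolic foam = (1/1.13 − 1/1.47)/(4πk) = 0.2047/(4π·0.0243) = 0.6703 K/W
  R_cellular glass = (1/1.47 − 1/1.75)/(4πk) = 0.1088/(4π·0.0614) = 0.1411 K/W
  R_conv,out = 1/(4πr²h) = 1/(4π·1.75²·7.52) = 0.003455 K/W
ΣR = 2.063×10^-4 + 0.9225 + 0.6703 + 0.1411 + 0.003455 = 1.738 K/W
Q = ΔT/ΣR = (92 K − 296.4 K)/1.738 = -117.6 W
From the inner boundary to the aerogel blanket/phenolic foam interface, ΣR_partial = 0.9227 K/W.
T_interface = T_in − Q·ΣR_partial = 92 K − (-117.6)(0.9227) = 200.5 K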